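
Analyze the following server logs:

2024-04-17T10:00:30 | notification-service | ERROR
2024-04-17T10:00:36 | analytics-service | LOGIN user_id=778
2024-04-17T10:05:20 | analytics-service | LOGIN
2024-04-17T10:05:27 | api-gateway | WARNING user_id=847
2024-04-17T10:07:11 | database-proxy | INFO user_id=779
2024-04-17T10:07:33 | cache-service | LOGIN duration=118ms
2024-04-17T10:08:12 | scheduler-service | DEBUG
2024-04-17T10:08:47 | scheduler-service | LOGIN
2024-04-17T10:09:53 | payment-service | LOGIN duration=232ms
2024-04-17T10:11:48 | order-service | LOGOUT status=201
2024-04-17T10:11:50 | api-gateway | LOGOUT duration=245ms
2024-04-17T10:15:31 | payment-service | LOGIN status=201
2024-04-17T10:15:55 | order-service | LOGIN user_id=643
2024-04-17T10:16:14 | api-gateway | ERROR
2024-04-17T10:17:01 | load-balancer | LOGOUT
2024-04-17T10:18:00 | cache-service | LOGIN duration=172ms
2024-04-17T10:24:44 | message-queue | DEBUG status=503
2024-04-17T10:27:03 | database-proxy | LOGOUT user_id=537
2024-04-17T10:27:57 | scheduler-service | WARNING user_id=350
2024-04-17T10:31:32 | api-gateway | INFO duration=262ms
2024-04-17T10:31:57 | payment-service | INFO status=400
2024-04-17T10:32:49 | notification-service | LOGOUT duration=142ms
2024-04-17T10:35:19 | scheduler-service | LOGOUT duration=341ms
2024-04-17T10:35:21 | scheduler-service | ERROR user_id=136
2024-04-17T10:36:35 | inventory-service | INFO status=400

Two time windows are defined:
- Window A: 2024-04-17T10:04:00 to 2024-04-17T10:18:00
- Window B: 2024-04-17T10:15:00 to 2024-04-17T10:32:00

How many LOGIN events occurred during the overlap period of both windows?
3

To find overlap events:

1. Window A: 2024-04-17T10:04:00 to 2024-04-17T10:18:00
2. Window B: 2024-04-17T10:15:00 to 2024-04-17T10:32:00
3. Overlap period: 2024-04-17T10:15:00 to 2024-04-17T10:18:00
4. Count LOGIN events in overlap: 3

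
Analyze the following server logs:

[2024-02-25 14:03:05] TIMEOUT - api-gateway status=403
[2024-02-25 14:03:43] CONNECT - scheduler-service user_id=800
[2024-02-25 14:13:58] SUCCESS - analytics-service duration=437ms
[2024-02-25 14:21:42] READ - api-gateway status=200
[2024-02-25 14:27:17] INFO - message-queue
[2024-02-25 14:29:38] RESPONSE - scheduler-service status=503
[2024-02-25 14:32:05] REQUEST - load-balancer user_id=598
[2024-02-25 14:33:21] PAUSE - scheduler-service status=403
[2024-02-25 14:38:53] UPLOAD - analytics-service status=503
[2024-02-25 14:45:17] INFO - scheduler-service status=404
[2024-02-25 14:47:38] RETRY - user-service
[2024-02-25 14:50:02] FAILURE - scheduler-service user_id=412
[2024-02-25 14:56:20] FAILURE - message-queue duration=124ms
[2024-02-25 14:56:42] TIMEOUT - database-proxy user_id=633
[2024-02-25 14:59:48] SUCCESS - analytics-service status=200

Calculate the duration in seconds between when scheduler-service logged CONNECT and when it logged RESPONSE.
1555

To find the time between events:

1. Locate the first CONNECT event for scheduler-service: 2024-02-25 14:03:43
2. Locate the first RESPONSE event for scheduler-service: 2024-02-25 14:29:38
3. Calculate the difference: 2024-02-25 14:29:38 - 2024-02-25 14:03:43 = 1555 seconds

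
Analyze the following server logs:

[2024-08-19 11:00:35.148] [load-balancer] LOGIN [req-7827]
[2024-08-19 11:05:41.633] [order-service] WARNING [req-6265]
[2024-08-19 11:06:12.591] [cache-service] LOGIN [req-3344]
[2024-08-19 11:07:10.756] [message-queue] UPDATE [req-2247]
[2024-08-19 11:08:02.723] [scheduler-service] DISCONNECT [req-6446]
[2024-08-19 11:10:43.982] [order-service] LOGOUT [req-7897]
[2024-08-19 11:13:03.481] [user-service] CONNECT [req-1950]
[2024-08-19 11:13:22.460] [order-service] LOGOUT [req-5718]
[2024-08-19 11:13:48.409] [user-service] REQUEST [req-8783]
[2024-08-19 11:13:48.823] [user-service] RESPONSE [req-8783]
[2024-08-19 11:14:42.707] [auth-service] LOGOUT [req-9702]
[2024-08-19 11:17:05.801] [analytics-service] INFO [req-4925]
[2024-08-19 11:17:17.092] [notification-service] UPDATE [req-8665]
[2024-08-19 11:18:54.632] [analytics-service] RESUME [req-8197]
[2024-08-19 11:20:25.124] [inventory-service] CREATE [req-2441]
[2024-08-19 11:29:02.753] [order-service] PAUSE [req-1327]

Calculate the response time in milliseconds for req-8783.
414

To calculate latency:

1. Find REQUEST with id req-8783: 2024-08-19 11:13:48.409
2. Find RESPONSE with id req-8783: 2024-08-19 11:13:48.823
3. Latency: 2024-08-19 11:13:48.823 - 2024-08-19 11:13:48.409 = 414ms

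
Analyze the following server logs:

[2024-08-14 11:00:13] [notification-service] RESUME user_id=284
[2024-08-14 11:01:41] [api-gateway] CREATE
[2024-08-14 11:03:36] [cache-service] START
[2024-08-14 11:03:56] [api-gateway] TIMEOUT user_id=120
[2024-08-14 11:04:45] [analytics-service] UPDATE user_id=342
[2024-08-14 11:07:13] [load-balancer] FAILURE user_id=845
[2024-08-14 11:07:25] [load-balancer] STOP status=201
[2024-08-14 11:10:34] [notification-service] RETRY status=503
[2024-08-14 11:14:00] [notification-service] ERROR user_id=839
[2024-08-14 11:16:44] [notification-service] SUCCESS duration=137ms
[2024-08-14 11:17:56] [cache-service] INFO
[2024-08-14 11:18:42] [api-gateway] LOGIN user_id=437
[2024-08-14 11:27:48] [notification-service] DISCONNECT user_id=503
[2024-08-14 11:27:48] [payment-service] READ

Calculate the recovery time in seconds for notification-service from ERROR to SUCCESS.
164

To calculate recovery time:

1. Find ERROR event for notification-service: 2024-08-14 11:14:00
2. Find next SUCCESS event for notification-service: 2024-08-14 11:16:44
3. Recovery time: 2024-08-14 11:16:44 - 2024-08-14 11:14:00 = 164 seconds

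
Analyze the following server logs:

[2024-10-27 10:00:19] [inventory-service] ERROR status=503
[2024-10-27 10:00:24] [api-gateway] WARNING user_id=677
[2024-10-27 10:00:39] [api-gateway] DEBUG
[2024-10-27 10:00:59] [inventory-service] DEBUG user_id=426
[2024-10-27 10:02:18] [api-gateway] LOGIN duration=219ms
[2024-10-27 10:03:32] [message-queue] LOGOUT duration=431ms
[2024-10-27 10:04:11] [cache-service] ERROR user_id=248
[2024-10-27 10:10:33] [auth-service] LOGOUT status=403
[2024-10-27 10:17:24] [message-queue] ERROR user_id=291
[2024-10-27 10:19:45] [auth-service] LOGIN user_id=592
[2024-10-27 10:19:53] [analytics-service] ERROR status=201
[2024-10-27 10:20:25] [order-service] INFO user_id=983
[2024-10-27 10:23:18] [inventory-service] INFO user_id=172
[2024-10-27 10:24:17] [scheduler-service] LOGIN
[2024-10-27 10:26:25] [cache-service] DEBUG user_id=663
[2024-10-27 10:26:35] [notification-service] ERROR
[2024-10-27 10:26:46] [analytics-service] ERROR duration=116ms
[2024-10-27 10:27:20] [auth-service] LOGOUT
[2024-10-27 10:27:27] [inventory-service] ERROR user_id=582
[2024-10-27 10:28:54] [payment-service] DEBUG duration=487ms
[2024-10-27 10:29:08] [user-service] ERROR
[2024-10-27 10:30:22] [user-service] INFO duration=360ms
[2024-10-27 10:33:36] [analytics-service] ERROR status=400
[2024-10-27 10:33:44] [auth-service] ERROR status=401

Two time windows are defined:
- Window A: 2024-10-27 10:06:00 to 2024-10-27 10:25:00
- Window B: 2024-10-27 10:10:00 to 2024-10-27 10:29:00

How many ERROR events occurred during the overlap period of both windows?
2

To find overlap events:

1. Window A: 2024-10-27 10:06:00 to 2024-10-27 10:25:00
2. Window B: 2024-10-27 10:10:00 to 2024-10-27 10:29:00
3. Overlap period: 2024-10-27 10:10:00 to 2024-10-27 10:25:00
4. Count ERROR events in overlap: 2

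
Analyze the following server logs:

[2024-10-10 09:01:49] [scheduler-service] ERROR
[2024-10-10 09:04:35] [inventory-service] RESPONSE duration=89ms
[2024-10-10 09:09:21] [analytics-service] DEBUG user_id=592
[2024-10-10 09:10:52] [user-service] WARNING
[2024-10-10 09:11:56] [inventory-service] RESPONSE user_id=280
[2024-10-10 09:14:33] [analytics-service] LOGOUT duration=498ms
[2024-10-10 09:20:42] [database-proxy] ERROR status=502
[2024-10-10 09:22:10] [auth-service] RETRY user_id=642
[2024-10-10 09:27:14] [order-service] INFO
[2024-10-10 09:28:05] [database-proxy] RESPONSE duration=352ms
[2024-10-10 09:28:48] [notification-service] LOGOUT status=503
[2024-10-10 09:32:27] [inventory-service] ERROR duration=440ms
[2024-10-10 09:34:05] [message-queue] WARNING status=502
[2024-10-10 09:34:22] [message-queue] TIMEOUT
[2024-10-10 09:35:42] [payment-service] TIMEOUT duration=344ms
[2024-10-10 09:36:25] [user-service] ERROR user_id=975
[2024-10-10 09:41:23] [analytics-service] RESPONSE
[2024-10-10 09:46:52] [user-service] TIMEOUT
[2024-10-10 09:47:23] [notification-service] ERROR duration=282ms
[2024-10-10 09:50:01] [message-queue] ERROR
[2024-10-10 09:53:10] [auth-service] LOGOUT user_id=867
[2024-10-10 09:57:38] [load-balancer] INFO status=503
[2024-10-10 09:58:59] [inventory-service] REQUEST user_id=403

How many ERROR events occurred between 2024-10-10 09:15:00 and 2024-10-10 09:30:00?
1

To count events in the time window:

1. Window boundaries: 2024-10-10 09:15:00 to 2024-10-10 09:30:00
2. Filter for ERROR events within this window
3. Count matching events: 1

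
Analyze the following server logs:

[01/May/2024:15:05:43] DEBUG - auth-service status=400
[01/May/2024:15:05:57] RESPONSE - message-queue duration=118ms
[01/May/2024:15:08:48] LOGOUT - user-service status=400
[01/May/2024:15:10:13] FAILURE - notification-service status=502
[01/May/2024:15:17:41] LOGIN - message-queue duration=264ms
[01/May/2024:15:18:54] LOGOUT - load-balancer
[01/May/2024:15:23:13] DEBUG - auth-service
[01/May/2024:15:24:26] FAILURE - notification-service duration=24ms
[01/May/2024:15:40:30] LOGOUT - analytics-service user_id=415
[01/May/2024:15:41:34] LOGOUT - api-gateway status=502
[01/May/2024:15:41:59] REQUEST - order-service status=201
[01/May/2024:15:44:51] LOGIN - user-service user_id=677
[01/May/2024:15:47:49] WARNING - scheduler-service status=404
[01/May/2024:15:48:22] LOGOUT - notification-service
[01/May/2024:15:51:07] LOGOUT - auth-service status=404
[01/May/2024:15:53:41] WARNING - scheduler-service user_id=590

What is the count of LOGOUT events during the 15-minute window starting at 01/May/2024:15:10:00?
1

To count events in the time window:

1. Window boundaries: 01/May/2024:15:10:00 to 01/May/2024:15:25:00
2. Filter for LOGOUT events within this window
3. Count matching events: 1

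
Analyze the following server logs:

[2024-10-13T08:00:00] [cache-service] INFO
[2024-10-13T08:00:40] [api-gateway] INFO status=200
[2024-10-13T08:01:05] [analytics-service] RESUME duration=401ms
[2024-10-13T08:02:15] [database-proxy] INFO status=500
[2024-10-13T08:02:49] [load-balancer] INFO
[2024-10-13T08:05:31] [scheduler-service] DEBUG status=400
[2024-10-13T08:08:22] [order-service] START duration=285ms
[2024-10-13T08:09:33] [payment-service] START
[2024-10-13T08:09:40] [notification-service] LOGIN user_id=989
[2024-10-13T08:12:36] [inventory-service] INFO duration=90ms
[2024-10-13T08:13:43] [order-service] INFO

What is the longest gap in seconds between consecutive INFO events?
587

To find the longest gap:

1. Extract all INFO events in chronological order
2. Calculate time differences between consecutive events
3. Find the maximum difference
4. Longest gap: 587 seconds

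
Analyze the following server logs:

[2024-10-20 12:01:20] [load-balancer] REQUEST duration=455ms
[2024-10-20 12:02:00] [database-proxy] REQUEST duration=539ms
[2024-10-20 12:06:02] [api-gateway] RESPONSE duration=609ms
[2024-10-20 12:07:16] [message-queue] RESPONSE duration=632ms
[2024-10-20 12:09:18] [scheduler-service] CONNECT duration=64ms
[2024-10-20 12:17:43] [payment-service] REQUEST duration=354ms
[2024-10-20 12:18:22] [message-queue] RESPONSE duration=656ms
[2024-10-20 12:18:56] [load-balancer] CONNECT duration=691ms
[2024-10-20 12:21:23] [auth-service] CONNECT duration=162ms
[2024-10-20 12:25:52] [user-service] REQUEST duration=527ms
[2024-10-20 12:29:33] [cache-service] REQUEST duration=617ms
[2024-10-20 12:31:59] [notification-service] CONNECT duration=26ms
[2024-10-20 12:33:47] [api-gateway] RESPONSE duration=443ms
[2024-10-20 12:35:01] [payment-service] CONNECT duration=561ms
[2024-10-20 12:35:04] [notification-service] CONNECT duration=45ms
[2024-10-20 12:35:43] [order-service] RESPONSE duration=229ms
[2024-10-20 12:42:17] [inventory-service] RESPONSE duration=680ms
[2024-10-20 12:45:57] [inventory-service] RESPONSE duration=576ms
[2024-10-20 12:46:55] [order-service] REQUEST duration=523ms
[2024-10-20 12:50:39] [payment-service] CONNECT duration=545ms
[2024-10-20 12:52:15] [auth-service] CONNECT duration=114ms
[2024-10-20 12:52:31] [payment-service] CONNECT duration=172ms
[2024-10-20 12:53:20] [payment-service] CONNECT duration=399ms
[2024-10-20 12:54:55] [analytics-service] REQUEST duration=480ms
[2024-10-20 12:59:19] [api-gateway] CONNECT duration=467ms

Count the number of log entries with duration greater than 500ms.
12

To count timeouts:

1. Threshold: 500ms
2. Extract duration from each log entry
3. Count entries where duration > 500
4. Timeout count: 12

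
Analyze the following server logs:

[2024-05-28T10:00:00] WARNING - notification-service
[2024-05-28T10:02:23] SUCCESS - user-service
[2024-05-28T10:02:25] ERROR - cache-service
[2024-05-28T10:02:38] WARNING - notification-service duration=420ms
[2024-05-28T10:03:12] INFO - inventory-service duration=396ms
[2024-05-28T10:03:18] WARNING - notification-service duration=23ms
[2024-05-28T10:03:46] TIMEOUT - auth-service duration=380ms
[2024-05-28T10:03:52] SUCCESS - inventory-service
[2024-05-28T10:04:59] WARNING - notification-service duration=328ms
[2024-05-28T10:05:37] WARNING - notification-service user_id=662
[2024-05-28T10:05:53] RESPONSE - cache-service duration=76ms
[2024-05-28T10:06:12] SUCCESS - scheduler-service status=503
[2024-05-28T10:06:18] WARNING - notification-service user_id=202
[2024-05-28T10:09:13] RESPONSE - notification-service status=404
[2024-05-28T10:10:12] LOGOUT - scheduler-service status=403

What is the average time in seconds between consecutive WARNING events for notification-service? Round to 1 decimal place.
75.6

To calculate average interval:

1. Find all WARNING events for notification-service in order
2. Calculate time gaps between consecutive events
3. Compute mean of gaps: 378 / 5 = 75.6 seconds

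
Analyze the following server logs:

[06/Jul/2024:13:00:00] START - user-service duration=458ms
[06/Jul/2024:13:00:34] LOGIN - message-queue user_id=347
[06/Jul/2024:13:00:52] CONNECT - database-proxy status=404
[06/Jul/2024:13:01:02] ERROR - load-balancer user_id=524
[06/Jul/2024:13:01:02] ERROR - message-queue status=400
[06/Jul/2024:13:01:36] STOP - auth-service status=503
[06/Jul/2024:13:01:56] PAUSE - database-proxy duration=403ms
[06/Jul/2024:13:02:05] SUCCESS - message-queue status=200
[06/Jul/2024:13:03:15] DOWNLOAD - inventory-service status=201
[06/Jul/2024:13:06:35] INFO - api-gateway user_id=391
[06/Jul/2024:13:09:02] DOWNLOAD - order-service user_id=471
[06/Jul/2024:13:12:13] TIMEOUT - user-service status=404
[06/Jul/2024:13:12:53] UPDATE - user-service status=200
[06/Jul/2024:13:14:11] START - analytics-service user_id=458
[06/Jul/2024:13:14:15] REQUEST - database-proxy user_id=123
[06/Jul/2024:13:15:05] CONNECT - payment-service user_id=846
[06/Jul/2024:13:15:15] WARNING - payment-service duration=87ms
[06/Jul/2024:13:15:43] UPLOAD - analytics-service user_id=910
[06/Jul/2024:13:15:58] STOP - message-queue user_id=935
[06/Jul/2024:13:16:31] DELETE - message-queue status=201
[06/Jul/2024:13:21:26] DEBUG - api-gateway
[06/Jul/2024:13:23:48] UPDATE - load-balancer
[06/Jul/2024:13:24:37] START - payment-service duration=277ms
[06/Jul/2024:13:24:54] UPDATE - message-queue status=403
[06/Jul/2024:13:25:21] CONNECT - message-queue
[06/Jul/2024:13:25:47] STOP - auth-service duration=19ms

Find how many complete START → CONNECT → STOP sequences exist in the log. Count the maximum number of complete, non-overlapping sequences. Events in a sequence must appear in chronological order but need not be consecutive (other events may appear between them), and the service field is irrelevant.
3

To count sequences:

1. Look for pattern: START → CONNECT → STOP
2. Greedily scan the log in chronological order, matching each sequence element in turn (ignoring service)
3. Each time the full pattern completes, increment the count and restart matching from the next event
4. Complete non-overlapping sequences found: 3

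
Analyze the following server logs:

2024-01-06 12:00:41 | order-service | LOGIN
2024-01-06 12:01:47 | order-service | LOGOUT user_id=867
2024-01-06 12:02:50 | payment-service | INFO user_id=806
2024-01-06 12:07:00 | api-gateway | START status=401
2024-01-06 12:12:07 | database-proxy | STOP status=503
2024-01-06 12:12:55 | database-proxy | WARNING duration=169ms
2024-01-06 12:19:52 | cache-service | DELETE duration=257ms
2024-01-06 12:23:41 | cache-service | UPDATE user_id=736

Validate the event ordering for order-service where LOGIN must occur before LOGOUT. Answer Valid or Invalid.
Valid

To validate ordering:

1. Required order: LOGIN → LOGOUT
2. Rule: LOGIN must occur before LOGOUT
3. Check actual order of events for order-service
4. Result: Valid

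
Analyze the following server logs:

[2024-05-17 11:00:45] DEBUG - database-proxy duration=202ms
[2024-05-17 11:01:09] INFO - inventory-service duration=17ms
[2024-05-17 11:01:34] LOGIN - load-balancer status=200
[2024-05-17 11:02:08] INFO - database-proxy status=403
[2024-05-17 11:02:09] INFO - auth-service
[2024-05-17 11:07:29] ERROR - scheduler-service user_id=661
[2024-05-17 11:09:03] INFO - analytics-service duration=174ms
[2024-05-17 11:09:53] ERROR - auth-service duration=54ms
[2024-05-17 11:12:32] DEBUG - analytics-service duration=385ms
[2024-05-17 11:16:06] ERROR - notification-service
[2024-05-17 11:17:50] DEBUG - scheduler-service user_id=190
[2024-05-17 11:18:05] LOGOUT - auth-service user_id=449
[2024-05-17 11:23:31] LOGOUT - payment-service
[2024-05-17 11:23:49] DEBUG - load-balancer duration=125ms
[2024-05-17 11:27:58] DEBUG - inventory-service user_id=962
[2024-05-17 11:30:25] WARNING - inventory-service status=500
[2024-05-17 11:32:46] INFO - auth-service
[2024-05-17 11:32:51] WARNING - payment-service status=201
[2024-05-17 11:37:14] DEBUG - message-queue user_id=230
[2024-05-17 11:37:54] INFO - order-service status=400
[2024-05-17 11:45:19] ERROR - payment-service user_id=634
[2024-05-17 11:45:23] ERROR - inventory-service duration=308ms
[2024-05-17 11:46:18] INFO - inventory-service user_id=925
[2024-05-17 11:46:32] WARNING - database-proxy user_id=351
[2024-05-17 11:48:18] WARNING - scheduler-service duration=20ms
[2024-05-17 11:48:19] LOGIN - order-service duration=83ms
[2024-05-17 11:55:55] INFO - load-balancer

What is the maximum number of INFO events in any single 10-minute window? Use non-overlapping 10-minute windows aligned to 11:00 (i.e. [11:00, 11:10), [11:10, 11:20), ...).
4

To find the burst window:

1. Divide the log period into non-overlapping 10-minute windows starting at 11:00
2. Count INFO events in each window
3. Find the window with maximum count
4. Maximum events in a window: 4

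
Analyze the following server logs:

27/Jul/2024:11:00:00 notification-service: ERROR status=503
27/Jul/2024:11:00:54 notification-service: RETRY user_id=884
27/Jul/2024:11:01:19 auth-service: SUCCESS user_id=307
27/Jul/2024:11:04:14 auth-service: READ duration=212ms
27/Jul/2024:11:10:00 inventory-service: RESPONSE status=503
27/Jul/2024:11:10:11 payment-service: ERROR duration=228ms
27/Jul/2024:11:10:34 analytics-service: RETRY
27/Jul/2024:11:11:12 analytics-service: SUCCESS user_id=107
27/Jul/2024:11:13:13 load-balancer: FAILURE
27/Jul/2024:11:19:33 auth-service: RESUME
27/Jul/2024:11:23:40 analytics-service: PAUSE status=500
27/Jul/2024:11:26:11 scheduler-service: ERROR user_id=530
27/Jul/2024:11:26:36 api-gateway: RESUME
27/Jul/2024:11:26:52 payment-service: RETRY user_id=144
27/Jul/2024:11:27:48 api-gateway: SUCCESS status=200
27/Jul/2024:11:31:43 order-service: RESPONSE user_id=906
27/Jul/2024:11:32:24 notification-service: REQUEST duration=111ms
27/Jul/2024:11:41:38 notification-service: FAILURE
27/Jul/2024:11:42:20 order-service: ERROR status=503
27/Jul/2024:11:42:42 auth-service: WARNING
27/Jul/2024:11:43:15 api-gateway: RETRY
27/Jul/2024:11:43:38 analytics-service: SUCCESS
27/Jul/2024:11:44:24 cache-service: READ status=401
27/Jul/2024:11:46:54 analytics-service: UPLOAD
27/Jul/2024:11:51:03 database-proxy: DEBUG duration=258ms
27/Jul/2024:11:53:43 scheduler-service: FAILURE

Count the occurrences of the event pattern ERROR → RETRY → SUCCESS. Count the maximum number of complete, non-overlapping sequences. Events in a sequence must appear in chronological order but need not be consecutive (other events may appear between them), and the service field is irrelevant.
4

To count sequences:

1. Look for pattern: ERROR → RETRY → SUCCESS
2. Greedily scan the log in chronological order, matching each sequence element in turn (ignoring service)
3. Each time the full pattern completes, increment the count and restart matching from the next event
4. Complete non-overlapping sequences found: 4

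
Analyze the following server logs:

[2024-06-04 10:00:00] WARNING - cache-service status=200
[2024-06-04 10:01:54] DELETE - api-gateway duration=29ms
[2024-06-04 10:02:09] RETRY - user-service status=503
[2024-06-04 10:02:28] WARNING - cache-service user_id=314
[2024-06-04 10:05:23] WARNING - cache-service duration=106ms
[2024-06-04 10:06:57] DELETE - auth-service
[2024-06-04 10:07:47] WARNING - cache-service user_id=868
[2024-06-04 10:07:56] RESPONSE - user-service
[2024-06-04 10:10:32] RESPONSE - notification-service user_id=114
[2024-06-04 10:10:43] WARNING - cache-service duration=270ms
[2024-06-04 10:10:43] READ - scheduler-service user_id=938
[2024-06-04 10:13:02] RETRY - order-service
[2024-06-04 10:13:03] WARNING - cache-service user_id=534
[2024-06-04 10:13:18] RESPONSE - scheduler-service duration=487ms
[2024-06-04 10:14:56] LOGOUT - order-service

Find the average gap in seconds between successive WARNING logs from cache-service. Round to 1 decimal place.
156.6

To calculate average interval:

1. Find all WARNING events for cache-service in order
2. Calculate time gaps between consecutive events
3. Compute mean of gaps: 783 / 5 = 156.6 seconds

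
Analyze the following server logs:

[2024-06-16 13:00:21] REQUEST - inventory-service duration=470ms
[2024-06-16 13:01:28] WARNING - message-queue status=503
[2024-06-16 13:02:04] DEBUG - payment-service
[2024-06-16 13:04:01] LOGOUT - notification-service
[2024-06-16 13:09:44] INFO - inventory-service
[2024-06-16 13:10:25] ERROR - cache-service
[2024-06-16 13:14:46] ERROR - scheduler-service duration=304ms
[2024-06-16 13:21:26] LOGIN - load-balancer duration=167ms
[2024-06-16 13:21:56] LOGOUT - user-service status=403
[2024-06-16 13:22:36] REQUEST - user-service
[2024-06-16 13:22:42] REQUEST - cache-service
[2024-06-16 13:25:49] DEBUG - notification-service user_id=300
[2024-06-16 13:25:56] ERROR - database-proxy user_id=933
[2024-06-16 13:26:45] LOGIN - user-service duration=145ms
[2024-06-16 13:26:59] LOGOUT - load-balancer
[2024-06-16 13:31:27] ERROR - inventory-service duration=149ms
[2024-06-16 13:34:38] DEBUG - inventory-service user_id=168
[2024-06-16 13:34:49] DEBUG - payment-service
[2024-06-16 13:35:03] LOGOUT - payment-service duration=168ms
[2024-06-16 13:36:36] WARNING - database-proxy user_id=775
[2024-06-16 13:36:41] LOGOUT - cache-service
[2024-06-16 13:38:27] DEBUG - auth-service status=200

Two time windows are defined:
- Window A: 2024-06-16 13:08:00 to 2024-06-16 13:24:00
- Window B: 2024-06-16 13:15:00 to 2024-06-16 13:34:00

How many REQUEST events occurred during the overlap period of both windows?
2

To find overlap events:

1. Window A: 2024-06-16 13:08:00 to 2024-06-16 13:24:00
2. Window B: 2024-06-16 13:15:00 to 2024-06-16 13:34:00
3. Overlap period: 2024-06-16 13:15:00 to 2024-06-16 13:24:00
4. Count REQUEST events in overlap: 2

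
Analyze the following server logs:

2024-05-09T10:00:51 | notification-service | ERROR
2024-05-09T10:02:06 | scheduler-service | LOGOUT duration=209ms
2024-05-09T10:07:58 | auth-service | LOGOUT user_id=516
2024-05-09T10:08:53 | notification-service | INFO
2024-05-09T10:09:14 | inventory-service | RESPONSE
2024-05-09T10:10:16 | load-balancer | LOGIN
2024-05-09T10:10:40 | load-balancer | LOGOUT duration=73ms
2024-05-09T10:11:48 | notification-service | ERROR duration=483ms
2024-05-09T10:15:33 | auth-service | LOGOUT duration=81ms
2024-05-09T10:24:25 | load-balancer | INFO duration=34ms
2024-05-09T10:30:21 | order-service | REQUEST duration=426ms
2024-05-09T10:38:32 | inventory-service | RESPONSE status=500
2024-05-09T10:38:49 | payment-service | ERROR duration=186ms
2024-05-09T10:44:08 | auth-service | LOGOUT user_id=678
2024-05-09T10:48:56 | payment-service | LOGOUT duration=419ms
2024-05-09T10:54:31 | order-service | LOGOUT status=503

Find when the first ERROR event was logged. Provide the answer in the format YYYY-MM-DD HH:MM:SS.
2024-05-09 10:00:51

To find the first event:

1. Filter for all ERROR events
2. Sort by timestamp
3. Select the first one
4. Timestamp: 2024-05-09 10:00:51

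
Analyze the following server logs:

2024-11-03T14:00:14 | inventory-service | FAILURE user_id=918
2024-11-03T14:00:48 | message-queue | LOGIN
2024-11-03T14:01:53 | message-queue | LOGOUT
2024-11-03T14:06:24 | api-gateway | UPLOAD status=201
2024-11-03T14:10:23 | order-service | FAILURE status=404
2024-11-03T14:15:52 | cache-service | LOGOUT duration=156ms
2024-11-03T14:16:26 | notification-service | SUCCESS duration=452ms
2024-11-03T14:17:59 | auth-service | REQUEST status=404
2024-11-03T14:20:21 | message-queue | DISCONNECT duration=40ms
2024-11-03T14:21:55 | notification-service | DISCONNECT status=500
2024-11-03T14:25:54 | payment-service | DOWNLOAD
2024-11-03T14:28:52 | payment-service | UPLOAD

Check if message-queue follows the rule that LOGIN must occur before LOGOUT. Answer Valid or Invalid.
Valid

To validate ordering:

1. Required order: LOGIN → LOGOUT
2. Rule: LOGIN must occur before LOGOUT
3. Check actual order of events for message-queue
4. Result: Valid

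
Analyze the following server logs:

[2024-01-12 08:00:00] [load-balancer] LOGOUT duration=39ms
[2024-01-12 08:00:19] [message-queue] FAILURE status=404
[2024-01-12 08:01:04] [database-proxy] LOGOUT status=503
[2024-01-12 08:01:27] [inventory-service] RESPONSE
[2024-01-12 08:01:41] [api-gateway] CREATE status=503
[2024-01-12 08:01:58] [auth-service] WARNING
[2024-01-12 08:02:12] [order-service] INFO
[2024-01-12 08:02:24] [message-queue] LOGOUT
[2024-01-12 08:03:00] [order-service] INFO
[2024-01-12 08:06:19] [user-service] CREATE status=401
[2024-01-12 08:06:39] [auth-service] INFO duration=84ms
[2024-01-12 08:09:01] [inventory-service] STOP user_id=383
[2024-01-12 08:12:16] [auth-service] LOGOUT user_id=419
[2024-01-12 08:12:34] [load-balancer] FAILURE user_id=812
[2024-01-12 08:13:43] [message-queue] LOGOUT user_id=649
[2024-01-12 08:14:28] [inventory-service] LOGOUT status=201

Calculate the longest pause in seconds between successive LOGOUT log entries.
592

To find the longest gap:

1. Extract all LOGOUT events in chronological order
2. Calculate time differences between consecutive events
3. Find the maximum difference
4. Longest gap: 592 seconds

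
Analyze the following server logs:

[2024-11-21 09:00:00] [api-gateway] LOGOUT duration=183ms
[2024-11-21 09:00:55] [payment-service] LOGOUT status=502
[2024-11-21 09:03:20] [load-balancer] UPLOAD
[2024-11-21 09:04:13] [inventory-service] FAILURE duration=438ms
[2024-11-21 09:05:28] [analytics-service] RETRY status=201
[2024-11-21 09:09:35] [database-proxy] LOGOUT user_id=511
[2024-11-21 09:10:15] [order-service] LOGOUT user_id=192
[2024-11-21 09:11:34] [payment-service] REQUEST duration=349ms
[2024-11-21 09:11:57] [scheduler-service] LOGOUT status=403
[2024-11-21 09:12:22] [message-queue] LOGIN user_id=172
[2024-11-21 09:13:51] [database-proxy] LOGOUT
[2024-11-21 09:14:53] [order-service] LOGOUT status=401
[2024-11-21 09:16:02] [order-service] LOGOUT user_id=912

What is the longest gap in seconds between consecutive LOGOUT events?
520

To find the longest gap:

1. Extract all LOGOUT events in chronological order
2. Calculate time differences between consecutive events
3. Find the maximum difference
4. Longest gap: 520 seconds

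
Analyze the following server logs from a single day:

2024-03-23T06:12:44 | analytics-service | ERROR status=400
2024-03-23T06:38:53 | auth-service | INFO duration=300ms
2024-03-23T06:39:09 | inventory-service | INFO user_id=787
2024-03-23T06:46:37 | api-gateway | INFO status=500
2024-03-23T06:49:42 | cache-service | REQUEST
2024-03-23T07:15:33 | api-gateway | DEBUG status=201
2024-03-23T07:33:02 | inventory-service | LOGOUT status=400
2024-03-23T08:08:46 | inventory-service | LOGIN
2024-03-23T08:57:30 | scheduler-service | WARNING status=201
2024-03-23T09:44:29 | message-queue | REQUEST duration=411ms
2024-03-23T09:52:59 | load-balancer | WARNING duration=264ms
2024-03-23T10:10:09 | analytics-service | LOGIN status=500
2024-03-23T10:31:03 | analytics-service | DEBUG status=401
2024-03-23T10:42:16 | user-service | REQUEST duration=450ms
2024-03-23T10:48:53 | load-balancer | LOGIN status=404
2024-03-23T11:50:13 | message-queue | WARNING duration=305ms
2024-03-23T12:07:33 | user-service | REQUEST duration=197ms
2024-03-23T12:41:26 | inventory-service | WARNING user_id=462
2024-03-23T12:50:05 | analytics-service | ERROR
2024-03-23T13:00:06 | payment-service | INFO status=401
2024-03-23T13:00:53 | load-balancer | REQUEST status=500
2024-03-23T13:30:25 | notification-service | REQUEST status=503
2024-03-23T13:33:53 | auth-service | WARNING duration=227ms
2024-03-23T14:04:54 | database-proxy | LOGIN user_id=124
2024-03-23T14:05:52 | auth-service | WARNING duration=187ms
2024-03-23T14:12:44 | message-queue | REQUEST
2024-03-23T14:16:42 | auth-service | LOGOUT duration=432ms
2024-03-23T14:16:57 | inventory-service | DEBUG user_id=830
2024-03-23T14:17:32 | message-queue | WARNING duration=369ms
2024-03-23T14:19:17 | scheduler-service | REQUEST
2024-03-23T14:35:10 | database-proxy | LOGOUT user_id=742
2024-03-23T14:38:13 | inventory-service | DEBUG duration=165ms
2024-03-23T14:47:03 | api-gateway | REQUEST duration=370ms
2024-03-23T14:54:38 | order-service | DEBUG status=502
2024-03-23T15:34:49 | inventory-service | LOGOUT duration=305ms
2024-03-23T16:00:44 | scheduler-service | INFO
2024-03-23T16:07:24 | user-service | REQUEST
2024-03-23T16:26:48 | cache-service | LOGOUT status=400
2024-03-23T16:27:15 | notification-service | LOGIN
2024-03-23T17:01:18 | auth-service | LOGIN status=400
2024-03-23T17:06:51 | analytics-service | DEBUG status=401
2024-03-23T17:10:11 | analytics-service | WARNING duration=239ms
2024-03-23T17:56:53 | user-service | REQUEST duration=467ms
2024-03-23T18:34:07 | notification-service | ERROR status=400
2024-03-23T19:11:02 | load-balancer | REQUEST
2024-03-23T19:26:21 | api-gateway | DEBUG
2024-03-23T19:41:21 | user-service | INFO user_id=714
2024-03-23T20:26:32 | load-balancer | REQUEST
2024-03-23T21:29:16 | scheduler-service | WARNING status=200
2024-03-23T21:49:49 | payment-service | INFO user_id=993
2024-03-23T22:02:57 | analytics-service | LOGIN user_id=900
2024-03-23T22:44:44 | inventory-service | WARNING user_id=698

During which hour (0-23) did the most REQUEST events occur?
14

To find the peak hour:

1. Group all REQUEST events by hour
2. Count events in each hour
3. Find hour with maximum count
4. Peak hour: 14 (with 3 events)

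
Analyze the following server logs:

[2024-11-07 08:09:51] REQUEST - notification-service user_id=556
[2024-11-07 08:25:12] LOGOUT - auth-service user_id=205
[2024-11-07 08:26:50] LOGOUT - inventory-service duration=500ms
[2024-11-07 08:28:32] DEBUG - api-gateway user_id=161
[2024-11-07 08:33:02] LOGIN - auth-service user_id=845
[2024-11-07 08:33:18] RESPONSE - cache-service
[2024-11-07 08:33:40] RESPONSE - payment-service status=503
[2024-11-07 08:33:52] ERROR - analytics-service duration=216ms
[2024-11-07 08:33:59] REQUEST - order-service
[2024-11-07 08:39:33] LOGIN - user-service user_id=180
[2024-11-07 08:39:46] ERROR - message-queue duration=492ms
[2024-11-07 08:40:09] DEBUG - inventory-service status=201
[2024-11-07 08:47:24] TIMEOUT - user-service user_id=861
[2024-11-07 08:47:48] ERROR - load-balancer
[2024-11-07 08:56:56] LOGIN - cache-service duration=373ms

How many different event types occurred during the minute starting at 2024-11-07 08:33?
4

To count unique event types:

1. Filter events in the minute starting at 2024-11-07 08:33
2. Extract event types from matching entries
3. Count unique types: 4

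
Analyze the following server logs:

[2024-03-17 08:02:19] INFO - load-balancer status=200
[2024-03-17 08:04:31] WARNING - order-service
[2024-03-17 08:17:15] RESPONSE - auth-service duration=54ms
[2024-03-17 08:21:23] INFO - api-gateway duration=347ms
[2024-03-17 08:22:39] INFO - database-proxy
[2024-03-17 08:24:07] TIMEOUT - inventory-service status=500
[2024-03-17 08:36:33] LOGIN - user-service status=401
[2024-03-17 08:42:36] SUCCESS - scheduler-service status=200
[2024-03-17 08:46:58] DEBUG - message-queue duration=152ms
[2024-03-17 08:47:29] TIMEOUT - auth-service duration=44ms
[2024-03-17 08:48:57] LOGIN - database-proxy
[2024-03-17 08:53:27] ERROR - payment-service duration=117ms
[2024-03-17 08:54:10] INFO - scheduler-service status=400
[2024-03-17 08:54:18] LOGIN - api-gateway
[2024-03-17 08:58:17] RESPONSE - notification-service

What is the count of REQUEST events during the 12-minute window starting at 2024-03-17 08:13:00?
0

To count events in the time window:

1. Window boundaries: 2024-03-17 08:13:00 to 2024-03-17 08:25:00
2. Filter for REQUEST events within this window
3. Count matching events: 0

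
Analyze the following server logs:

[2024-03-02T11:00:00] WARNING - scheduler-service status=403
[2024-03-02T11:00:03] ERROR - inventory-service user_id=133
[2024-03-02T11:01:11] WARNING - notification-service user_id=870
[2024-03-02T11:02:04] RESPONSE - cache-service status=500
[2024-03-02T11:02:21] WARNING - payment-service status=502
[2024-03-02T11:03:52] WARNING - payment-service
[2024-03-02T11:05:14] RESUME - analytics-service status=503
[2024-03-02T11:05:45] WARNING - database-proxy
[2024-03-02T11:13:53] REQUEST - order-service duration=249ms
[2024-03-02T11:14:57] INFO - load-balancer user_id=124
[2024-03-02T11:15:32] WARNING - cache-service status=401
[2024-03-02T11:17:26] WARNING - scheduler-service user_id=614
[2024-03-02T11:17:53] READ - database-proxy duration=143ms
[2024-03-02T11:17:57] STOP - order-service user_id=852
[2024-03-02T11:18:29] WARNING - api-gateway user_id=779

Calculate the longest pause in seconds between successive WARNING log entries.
587

To find the longest gap:

1. Extract all WARNING events in chronological order
2. Calculate time differences between consecutive events
3. Find the maximum difference
4. Longest gap: 587 seconds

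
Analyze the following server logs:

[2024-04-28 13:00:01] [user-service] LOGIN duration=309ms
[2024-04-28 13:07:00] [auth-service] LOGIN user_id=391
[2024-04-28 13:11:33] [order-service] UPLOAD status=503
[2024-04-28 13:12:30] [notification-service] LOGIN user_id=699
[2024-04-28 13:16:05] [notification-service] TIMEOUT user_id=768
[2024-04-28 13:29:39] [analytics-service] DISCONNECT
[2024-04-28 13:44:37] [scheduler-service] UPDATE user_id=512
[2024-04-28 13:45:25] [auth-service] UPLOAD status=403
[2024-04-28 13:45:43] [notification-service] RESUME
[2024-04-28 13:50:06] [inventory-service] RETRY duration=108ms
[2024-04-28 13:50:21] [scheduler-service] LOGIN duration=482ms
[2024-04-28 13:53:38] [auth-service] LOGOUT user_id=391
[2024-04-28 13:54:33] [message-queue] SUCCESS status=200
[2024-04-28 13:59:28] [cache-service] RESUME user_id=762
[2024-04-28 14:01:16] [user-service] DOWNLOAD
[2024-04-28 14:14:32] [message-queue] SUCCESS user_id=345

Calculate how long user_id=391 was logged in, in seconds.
2798

To calculate session duration:

1. Find LOGIN event for user_id=391: 2024-04-28 13:07:00
2. Find LOGOUT event for user_id=391: 2024-04-28 13:53:38
3. Session duration: 2024-04-28 13:53:38 - 2024-04-28 13:07:00 = 2798 seconds (46 minutes)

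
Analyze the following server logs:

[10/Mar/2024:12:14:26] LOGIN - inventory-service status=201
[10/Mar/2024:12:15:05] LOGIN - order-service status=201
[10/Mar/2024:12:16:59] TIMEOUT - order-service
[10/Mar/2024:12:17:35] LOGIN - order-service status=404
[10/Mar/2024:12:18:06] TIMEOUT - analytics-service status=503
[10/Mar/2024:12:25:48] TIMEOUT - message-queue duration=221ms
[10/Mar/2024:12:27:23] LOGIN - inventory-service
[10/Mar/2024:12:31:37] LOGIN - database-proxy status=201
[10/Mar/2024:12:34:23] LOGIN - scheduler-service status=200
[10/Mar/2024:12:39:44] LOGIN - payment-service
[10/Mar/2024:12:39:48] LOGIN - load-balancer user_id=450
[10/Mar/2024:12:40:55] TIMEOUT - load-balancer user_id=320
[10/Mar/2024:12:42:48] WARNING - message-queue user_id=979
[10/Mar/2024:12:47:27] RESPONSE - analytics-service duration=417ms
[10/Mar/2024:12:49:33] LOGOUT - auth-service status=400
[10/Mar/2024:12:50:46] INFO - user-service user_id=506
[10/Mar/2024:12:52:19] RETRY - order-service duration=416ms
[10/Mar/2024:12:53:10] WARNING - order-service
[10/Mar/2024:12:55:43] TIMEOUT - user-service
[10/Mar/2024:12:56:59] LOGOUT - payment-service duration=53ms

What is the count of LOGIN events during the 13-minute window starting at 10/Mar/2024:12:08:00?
3

To count events in the time window:

1. Window boundaries: 10/Mar/2024:12:08:00 to 10/Mar/2024:12:21:00
2. Filter for LOGIN events within this window
3. Count matching events: 3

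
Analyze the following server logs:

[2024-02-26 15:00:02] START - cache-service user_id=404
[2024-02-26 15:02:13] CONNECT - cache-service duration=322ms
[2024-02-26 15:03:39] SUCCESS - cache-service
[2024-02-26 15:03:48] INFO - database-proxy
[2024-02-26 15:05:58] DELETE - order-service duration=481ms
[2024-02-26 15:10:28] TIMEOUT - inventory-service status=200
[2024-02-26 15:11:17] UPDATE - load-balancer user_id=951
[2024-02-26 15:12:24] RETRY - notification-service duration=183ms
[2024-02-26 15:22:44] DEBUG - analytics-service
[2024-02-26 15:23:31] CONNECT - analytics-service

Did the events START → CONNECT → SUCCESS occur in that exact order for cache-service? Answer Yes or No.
Yes

To verify sequence order:

1. Find all events in sequence START → CONNECT → SUCCESS for cache-service
2. Extract their timestamps
3. Check if timestamps are in ascending order
4. Result: Yes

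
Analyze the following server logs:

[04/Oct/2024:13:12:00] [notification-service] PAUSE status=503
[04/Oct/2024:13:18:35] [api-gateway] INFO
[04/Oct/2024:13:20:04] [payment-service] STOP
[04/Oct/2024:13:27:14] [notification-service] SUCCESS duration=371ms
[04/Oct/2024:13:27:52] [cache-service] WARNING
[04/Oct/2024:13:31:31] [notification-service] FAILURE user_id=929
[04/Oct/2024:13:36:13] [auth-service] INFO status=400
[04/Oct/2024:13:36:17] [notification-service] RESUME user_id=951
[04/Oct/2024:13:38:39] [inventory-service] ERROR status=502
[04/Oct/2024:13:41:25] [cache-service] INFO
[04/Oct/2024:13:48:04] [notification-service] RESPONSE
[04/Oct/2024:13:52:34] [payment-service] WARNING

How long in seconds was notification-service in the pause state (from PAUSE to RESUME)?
1457

To calculate state duration:

1. Find PAUSE event for notification-service: 04/Oct/2024:13:12:00
2. Find RESUME event for notification-service: 04/Oct/2024:13:36:17
3. Calculate duration: 04/Oct/2024:13:36:17 - 04/Oct/2024:13:12:00 = 1457 seconds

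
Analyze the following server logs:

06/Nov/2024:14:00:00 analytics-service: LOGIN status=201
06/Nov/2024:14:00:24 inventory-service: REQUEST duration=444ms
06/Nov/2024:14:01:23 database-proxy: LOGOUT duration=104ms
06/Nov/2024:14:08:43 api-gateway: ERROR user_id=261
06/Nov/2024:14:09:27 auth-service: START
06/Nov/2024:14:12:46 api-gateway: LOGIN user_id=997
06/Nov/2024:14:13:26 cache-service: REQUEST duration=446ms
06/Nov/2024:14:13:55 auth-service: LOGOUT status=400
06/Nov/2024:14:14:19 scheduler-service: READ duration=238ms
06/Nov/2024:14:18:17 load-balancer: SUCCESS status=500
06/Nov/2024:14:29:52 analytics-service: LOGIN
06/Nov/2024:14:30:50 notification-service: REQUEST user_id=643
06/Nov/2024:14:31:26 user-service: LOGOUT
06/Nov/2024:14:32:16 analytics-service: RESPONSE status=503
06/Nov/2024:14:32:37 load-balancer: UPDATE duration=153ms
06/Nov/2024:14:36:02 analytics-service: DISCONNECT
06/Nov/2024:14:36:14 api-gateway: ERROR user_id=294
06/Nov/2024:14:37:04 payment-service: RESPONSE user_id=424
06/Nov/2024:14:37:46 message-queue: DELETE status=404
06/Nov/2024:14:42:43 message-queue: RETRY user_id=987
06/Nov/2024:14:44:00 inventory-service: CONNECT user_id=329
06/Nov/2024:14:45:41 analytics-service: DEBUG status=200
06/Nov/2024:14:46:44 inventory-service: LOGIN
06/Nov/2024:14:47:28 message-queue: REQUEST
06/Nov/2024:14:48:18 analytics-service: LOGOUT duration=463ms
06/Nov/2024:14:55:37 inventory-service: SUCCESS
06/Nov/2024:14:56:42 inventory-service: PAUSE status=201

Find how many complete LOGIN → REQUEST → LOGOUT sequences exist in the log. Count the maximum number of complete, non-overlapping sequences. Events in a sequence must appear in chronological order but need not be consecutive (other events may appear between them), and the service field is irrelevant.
4

To count sequences:

1. Look for pattern: LOGIN → REQUEST → LOGOUT
2. Greedily scan the log in chronological order, matching each sequence element in turn (ignoring service)
3. Each time the full pattern completes, increment the count and restart matching from the next event
4. Complete non-overlapping sequences found: 4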